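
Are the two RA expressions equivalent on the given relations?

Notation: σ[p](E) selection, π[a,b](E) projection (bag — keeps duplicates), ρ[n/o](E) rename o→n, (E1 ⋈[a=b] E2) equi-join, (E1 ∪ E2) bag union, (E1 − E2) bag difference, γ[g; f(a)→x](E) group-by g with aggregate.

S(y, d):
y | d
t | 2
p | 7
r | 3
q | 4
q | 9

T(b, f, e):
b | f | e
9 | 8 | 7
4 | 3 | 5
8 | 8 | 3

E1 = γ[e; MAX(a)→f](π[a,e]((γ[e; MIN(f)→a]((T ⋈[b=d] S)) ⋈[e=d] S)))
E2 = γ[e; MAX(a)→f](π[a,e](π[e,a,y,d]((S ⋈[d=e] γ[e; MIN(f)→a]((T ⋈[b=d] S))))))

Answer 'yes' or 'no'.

E1 per-node cardinality:
  T → 3
  S → 5
  (T ⋈[b=d] S) → 2
  γ[e; MIN(f)→a]((T ⋈[b=d] S)) → 2
  S → 5
  (γ[e; MIN(f)→a]((T ⋈[b=d] S)) ⋈[e=d] S) → 1
  π[a,e]((γ[e; MIN(f)→a]((T ⋈[b=d] S)) ⋈[e=d] S)) → 1
  γ[e; MAX(a)→f](π[a,e]((γ[e; MIN(f)→a]((T ⋈[b=d] S)) ⋈[e=d] S))) → 1
E2 per-node cardinality:
  S → 5
  T → 3
  S → 5
  (T ⋈[b=d] S) → 2
  γ[e; MIN(f)→a]((T ⋈[b=d] S)) → 2
  (S ⋈[d=e] γ[e; MIN(f)→a]((T ⋈[b=d] S))) → 1
  π[e,a,y,d]((S ⋈[d=e] γ[e; MIN(f)→a]((T ⋈[b=d] S)))) → 1
  π[a,e](π[e,a,y,d]((S ⋈[d=e] γ[e; MIN(f)→a]((T ⋈[b=d] S))))) → 1
  γ[e; MAX(a)→f](π[a,e](π[e,a,y,d]((S ⋈[d=e] γ[e; MIN(f)→a]((T ⋈[b=d] S)))))) → 1

E1 and E2 produce the same multiset:
e | f
7 | 8

yes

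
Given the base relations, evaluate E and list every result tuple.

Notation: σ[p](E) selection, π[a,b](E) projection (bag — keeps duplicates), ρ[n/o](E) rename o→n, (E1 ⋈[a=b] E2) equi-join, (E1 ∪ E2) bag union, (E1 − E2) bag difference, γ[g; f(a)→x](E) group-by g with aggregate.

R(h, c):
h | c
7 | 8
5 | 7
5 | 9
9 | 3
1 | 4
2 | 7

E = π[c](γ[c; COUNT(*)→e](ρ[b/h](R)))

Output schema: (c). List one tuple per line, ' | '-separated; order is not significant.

Per-node cardinality:
  R → 6
  ρ[b/h](R) → 6
  γ[c; COUNT(*)→e](ρ[b/h](R)) → 5
  π[c](γ[c; COUNT(*)→e](ρ[b/h](R))) → 5

== RESULT ==
c
3
4
7
8
9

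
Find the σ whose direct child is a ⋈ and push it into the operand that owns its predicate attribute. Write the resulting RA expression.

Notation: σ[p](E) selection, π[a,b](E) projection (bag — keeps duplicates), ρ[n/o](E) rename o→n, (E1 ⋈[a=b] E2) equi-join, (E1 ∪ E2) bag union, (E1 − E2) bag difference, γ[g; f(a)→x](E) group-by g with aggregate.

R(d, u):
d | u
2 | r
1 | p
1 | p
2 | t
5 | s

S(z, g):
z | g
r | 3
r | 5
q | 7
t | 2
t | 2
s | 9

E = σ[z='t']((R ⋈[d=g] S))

σ filters on z, owned by the right side.
E' = (R ⋈[d=g] σ[z='t'](S))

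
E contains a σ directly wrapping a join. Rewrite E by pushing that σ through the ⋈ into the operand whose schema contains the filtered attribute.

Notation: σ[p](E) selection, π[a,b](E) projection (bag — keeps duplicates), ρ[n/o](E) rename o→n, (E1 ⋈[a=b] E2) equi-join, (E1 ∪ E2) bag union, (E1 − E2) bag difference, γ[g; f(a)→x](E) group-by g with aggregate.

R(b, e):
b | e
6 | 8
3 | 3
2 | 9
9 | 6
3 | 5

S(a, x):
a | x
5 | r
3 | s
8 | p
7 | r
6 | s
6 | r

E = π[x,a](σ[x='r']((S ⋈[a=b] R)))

σ filters on x, owned by the left side.
E' = π[x,a]((σ[x='r'](S) ⋈[a=b] R))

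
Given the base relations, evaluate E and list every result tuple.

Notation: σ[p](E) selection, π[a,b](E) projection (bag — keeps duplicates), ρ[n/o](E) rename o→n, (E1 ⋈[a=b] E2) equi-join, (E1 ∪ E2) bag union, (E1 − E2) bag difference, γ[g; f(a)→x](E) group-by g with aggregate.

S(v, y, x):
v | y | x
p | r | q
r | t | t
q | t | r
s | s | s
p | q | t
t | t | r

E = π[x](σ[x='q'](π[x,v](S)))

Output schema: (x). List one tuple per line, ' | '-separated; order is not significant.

Stepwise |·|:
  S → 6
  π[x,v](S) → 6
  σ[x='q'](π[x,v](S)) → 1
  π[x](σ[x='q'](π[x,v](S))) → 1

== RESULT ==
x
q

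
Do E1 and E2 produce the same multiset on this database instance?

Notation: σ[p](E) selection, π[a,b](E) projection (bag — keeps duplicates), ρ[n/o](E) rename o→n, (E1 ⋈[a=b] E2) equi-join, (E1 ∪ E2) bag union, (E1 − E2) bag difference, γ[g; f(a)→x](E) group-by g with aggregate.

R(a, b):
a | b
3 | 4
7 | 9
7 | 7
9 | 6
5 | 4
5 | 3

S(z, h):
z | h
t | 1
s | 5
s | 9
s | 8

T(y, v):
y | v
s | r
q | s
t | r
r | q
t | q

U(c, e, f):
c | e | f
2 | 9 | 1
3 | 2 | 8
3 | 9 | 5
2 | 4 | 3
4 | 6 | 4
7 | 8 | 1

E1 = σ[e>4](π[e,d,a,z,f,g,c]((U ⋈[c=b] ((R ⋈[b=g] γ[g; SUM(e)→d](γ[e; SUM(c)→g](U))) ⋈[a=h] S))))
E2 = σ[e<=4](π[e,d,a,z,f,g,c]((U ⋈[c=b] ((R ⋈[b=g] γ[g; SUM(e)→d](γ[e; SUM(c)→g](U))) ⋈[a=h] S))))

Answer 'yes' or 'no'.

E1 per-node cardinality:
  U → 6
  R → 6
  U → 6
  γ[e; SUM(c)→g](U) → 5
  γ[g; SUM(e)→d](γ[e; SUM(c)→g](U)) → 5
  (R ⋈[b=g] γ[g; SUM(e)→d](γ[e; SUM(c)→g](U))) → 4
  S → 4
  ((R ⋈[b=g] γ[g; SUM(e)→d](γ[e; SUM(c)→g](U))) ⋈[a=h] S) → 2
  (U ⋈[c=b] ((R ⋈[b=g] γ[g; SUM(e)→d](γ[e; SUM(c)→g](U))) ⋈[a=h] S)) → 3
  π[e,d,a,z,f,g,c]((U ⋈[c=b] ((R ⋈[b=g] γ[g; SUM(e)→d](γ[e; SUM(c)→g](U))) ⋈[a=h] S))) → 3
  σ[e>4](π[e,d,a,z,f,g,c]((U ⋈[c=b] ((R ⋈[b=g] γ[g; SUM(e)→d](γ[e; SUM(c)→g](U))) ⋈[a=h] S)))) → 2
E2 per-node cardinality:
  U → 6
  R → 6
  U → 6
  γ[e; SUM(c)→g](U) → 5
  γ[g; SUM(e)→d](γ[e; SUM(c)→g](U)) → 5
  (R ⋈[b=g] γ[g; SUM(e)→d](γ[e; SUM(c)→g](U))) → 4
  S → 4
  ((R ⋈[b=g] γ[g; SUM(e)→d](γ[e; SUM(c)→g](U))) ⋈[a=h] S) → 2
  (U ⋈[c=b] ((R ⋈[b=g] γ[g; SUM(e)→d](γ[e; SUM(c)→g](U))) ⋈[a=h] S)) → 3
  π[e,d,a,z,f,g,c]((U ⋈[c=b] ((R ⋈[b=g] γ[g; SUM(e)→d](γ[e; SUM(c)→g](U))) ⋈[a=h] S))) → 3
  σ[e<=4](π[e,d,a,z,f,g,c]((U ⋈[c=b] ((R ⋈[b=g] γ[g; SUM(e)→d](γ[e; SUM(c)→g](U))) ⋈[a=h] S)))) → 1

E1 result:
e | d | a | z | f | g | c
6 | 6 | 5 | s | 4 | 4 | 4
9 | 2 | 5 | s | 5 | 3 | 3
E2 result:
e | d | a | z | f | g | c
2 | 2 | 5 | s | 8 | 3 | 3
Witness: (2, 2, 5, 's', 8, 3, 3) appears 0× in E1 but 1× in E2.

no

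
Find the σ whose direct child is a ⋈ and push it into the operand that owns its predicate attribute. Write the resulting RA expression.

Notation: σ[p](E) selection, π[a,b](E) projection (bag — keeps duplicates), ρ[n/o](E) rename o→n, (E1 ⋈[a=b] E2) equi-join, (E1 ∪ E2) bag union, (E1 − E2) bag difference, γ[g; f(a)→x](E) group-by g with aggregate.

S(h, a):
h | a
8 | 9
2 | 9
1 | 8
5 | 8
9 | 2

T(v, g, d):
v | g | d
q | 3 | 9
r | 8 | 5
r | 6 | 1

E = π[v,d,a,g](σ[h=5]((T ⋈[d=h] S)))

σ filters on h, owned by the right side.
E' = π[v,d,a,g]((T ⋈[d=h] σ[h=5](S)))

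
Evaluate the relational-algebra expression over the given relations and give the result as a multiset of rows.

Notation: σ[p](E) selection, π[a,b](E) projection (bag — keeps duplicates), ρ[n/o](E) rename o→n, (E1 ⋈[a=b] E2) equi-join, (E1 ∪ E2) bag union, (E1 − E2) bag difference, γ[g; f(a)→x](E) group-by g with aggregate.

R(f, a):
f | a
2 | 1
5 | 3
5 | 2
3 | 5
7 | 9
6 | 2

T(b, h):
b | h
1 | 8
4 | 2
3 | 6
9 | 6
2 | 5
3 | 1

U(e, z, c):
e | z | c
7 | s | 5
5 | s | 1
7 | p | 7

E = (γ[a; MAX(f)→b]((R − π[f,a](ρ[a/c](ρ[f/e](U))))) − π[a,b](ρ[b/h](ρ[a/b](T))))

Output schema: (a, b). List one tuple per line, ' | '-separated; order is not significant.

Row counts bottom-up:
  R → 6
  U → 3
  ρ[f/e](U) → 3
  ρ[a/c](ρ[f/e](U)) → 3
  π[f,a](ρ[a/c](ρ[f/e](U))) → 3
  (R − π[f,a](ρ[a/c](ρ[f/e](U)))) → 6
  γ[a; MAX(f)→b]((R − π[f,a](ρ[a/c](ρ[f/e](U))))) → 5
  T → 6
  ρ[a/b](T) → 6
  ρ[b/h](ρ[a/b](T)) → 6
  π[a,b](ρ[b/h](ρ[a/b](T))) → 6
  (γ[a; MAX(f)→b]((R − π[f,a](ρ[a/c](ρ[f/e](U))))) − π[a,b](ρ[b/h](ρ[a/b](T)))) → 5

== RESULT ==
a | b
1 | 2
2 | 6
3 | 5
5 | 3
9 | 7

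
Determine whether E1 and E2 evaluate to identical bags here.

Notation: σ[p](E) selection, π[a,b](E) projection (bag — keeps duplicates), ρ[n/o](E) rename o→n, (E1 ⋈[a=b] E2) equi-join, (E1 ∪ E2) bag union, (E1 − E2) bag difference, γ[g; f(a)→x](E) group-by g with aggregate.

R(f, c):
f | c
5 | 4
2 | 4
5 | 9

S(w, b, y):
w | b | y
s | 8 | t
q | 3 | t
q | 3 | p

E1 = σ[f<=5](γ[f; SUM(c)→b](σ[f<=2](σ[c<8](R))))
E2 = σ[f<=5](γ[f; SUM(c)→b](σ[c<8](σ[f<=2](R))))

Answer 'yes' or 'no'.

E1 per-node cardinality:
  R → 3
  σ[c<8](R) → 2
  σ[f<=2](σ[c<8](R)) → 1
  γ[f; SUM(c)→b](σ[f<=2](σ[c<8](R))) → 1
  σ[f<=5](γ[f; SUM(c)→b](σ[f<=2](σ[c<8](R)))) → 1
E2 per-node cardinality:
  R → 3
  σ[f<=2](R) → 1
  σ[c<8](σ[f<=2](R)) → 1
  γ[f; SUM(c)→b](σ[c<8](σ[f<=2](R))) → 1
  σ[f<=5](γ[f; SUM(c)→b](σ[c<8](σ[f<=2](R)))) → 1

E1 and E2 produce the same multiset:
f | b
2 | 4

yes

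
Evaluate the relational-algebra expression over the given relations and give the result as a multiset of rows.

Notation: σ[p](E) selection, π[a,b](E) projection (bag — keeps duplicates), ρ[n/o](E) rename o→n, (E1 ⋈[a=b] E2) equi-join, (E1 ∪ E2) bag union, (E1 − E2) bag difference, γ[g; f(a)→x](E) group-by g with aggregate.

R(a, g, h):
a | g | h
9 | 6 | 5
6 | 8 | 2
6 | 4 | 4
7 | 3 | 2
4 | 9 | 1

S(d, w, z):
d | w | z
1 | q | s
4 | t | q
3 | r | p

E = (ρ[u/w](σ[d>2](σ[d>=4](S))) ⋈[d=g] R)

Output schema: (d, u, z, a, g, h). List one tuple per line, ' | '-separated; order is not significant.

Per-node cardinality:
  S → 3
  σ[d>=4](S) → 1
  σ[d>2](σ[d>=4](S)) → 1
  ρ[u/w](σ[d>2](σ[d>=4](S))) → 1
  R → 5
  (ρ[u/w](σ[d>2](σ[d>=4](S))) ⋈[d=g] R) → 1

== RESULT ==
d | u | z | a | g | h
4 | t | q | 6 | 4 | 4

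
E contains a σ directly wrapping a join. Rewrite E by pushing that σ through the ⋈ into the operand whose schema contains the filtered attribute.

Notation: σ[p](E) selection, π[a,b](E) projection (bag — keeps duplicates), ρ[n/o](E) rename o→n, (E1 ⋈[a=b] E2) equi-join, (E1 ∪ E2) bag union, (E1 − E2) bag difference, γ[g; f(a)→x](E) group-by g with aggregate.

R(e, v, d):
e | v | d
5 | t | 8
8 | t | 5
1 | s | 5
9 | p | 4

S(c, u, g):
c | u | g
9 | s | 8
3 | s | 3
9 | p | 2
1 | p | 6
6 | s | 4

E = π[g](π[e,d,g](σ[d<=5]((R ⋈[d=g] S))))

σ filters on d, owned by the left side.
E' = π[g](π[e,d,g]((σ[d<=5](R) ⋈[d=g] S)))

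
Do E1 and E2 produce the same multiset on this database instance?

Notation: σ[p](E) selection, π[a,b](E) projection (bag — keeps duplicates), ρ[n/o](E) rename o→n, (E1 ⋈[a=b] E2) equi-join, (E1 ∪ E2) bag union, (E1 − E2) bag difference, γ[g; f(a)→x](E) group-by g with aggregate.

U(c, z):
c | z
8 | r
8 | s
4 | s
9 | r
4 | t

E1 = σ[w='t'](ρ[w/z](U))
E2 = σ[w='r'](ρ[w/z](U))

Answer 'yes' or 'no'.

E1 per-node cardinality:
  U → 5
  ρ[w/z](U) → 5
  σ[w='t'](ρ[w/z](U)) → 1
E2 per-node cardinality:
  U → 5
  ρ[w/z](U) → 5
  σ[w='r'](ρ[w/z](U)) → 2

E1 result:
c | w
4 | t
E2 result:
c | w
8 | r
9 | r
Witness: (9, 'r') appears 0× in E1 but 1× in E2.

no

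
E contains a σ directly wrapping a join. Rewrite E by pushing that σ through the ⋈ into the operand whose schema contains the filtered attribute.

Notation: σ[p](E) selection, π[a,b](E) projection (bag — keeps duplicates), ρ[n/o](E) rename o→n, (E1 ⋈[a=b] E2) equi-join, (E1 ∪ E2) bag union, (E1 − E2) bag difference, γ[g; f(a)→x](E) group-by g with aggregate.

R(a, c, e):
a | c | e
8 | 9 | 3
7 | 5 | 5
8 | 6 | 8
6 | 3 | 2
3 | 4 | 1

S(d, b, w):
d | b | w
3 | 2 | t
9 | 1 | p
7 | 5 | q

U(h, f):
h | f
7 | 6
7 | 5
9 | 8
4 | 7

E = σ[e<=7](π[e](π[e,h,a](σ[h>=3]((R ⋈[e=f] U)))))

σ filters on h, owned by the right side.
E' = σ[e<=7](π[e](π[e,h,a]((R ⋈[e=f] σ[h>=3](U)))))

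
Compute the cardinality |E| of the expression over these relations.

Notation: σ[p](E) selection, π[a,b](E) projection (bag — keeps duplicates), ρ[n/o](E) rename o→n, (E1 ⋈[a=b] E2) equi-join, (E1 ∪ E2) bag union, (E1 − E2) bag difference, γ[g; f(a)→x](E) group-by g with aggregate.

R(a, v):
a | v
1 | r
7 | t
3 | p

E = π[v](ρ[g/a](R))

Stepwise |·|:
  R → 3
  ρ[g/a](R) → 3
  π[v](ρ[g/a](R)) → 3

|E| = 3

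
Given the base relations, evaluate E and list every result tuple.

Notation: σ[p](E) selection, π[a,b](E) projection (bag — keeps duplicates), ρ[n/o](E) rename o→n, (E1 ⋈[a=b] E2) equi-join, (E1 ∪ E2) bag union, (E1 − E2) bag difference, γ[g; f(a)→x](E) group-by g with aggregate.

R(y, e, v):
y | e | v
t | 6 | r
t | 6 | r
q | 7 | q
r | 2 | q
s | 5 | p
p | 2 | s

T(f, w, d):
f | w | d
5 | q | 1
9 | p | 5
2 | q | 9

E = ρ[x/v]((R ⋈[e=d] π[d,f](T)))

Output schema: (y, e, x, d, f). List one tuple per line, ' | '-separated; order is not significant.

Subexpression sizes:
  R → 6
  T → 3
  π[d,f](T) → 3
  (R ⋈[e=d] π[d,f](T)) → 1
  ρ[x/v]((R ⋈[e=d] π[d,f](T))) → 1

== RESULT ==
y | e | x | d | f
s | 5 | p | 5 | 9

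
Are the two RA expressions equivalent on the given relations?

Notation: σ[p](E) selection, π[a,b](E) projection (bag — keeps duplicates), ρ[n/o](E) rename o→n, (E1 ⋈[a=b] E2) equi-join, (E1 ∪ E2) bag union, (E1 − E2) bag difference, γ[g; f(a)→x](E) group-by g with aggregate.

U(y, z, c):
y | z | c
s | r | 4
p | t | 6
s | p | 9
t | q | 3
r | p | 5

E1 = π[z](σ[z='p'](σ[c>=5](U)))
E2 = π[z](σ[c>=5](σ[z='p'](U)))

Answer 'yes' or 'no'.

E1 per-node cardinality:
  U → 5
  σ[c>=5](U) → 3
  σ[z='p'](σ[c>=5](U)) → 2
  π[z](σ[z='p'](σ[c>=5](U))) → 2
E2 per-node cardinality:
  U → 5
  σ[z='p'](U) → 2
  σ[c>=5](σ[z='p'](U)) → 2
  π[z](σ[c>=5](σ[z='p'](U))) → 2

E1 and E2 produce the same multiset:
z
p
p

yes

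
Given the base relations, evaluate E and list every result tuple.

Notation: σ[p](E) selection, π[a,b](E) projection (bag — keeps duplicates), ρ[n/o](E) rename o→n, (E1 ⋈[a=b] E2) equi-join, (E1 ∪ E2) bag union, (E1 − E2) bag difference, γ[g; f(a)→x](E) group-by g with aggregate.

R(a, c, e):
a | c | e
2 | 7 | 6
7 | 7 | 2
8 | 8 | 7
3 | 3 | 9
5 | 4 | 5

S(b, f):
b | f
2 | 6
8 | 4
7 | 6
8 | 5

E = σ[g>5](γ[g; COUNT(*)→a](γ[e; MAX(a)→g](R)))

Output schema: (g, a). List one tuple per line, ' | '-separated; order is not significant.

Subexpression sizes:
  R → 5
  γ[e; MAX(a)→g](R) → 5
  γ[g; COUNT(*)→a](γ[e; MAX(a)→g](R)) → 5
  σ[g>5](γ[g; COUNT(*)→a](γ[e; MAX(a)→g](R))) → 2

== RESULT ==
g | a
7 | 1
8 | 1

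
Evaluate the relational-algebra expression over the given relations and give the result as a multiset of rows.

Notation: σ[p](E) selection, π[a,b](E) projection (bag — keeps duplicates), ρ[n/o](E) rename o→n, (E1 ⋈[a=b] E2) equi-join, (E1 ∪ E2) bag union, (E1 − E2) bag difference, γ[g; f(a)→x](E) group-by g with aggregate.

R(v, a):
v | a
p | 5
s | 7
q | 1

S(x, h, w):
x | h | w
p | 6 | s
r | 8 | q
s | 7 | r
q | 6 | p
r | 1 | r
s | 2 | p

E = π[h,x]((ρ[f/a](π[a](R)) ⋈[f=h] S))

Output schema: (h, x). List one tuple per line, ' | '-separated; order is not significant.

Per-node cardinality:
  R → 3
  π[a](R) → 3
  ρ[f/a](π[a](R)) → 3
  S → 6
  (ρ[f/a](π[a](R)) ⋈[f=h] S) → 2
  π[h,x]((ρ[f/a](π[a](R)) ⋈[f=h] S)) → 2

== RESULT ==
h | x
1 | r
7 | s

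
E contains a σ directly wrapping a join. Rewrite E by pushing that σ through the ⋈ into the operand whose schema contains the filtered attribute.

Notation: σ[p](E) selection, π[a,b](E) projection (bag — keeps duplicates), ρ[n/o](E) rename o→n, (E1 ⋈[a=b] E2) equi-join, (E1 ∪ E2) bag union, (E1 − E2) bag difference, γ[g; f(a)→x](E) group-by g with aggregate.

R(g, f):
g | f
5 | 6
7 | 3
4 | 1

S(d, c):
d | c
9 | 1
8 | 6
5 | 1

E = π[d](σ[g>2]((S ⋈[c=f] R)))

σ filters on g, owned by the right side.
E' = π[d]((S ⋈[c=f] σ[g>2](R)))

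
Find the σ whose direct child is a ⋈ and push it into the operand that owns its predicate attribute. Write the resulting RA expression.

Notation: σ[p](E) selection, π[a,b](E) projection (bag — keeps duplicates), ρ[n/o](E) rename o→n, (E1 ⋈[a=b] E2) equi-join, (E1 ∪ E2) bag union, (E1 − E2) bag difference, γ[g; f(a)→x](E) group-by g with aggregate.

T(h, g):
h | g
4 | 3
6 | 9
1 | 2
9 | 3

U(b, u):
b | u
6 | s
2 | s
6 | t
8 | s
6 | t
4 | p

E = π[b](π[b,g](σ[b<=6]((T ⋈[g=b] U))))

σ filters on b, owned by the right side.
E' = π[b](π[b,g]((T ⋈[g=b] σ[b<=6](U))))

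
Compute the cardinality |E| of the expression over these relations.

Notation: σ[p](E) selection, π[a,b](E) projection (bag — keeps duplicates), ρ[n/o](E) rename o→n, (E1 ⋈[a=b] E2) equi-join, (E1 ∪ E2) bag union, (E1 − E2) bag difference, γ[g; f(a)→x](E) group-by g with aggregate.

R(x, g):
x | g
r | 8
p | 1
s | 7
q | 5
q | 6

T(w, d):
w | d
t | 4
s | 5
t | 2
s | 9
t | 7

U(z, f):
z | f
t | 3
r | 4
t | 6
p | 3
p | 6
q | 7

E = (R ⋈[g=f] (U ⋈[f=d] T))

Per-node cardinality:
  R → 5
  U → 6
  T → 5
  (U ⋈[f=d] T) → 2
  (R ⋈[g=f] (U ⋈[f=d] T)) → 1

|E| = 1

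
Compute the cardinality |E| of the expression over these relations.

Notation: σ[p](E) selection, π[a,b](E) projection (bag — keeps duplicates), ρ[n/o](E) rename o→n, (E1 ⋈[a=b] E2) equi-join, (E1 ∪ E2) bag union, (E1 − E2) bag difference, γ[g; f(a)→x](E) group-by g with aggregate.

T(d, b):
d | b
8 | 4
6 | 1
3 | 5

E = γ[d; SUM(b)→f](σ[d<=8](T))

Per-node cardinality:
  T → 3
  σ[d<=8](T) → 3
  γ[d; SUM(b)→f](σ[d<=8](T)) → 3

|E| = 3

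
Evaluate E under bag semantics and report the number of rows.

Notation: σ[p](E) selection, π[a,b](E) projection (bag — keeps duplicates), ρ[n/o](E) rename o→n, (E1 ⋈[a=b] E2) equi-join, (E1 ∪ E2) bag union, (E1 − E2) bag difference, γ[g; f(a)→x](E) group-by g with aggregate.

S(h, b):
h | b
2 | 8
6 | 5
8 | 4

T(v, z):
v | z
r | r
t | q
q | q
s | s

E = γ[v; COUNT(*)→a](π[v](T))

Subexpression sizes:
  T → 4
  π[v](T) → 4
  γ[v; COUNT(*)→a](π[v](T)) → 4

|E| = 4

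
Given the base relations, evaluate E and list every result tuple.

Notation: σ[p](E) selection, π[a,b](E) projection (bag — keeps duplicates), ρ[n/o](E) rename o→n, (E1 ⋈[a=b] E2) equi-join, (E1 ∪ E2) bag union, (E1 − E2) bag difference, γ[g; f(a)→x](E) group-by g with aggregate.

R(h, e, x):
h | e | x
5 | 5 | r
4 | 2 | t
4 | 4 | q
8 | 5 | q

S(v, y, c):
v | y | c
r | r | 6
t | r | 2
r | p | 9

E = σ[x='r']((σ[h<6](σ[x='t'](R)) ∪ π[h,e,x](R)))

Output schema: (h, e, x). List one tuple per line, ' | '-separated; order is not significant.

Row counts bottom-up:
  R → 4
  σ[x='t'](R) → 1
  σ[h<6](σ[x='t'](R)) → 1
  R → 4
  π[h,e,x](R) → 4
  (σ[h<6](σ[x='t'](R)) ∪ π[h,e,x](R)) → 5
  σ[x='r']((σ[h<6](σ[x='t'](R)) ∪ π[h,e,x](R))) → 1

== RESULT ==
h | e | x
5 | 5 | r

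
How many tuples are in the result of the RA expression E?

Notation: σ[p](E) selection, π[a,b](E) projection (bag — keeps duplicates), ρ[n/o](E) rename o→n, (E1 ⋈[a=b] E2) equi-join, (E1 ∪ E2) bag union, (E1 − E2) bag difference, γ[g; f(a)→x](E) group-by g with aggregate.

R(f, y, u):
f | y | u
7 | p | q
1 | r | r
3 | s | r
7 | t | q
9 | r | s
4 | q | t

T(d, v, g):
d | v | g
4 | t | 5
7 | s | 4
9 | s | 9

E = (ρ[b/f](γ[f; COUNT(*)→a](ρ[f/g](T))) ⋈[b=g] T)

Subexpression sizes:
  T → 3
  ρ[f/g](T) → 3
  γ[f; COUNT(*)→a](ρ[f/g](T)) → 3
  ρ[b/f](γ[f; COUNT(*)→a](ρ[f/g](T))) → 3
  T → 3
  (ρ[b/f](γ[f; COUNT(*)→a](ρ[f/g](T))) ⋈[b=g] T) → 3

|E| = 3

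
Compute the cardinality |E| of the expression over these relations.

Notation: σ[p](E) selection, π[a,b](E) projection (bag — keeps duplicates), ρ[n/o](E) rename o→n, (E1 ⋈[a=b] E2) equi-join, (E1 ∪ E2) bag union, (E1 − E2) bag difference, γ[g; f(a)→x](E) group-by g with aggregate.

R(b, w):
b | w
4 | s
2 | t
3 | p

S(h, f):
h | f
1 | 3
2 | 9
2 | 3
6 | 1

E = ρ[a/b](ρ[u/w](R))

Subexpression sizes:
  R → 3
  ρ[u/w](R) → 3
  ρ[a/b](ρ[u/w](R)) → 3

|E| = 3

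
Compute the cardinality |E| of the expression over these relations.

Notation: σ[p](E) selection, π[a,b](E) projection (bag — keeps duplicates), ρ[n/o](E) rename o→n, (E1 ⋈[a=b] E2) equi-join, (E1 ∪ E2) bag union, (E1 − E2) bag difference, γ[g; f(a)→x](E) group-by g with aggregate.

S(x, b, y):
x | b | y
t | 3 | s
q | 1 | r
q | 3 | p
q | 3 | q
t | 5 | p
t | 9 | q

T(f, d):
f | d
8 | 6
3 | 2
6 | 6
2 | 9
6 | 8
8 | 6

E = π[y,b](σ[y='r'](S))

Per-node cardinality:
  S → 6
  σ[y='r'](S) → 1
  π[y,b](σ[y='r'](S)) → 1

|E| = 1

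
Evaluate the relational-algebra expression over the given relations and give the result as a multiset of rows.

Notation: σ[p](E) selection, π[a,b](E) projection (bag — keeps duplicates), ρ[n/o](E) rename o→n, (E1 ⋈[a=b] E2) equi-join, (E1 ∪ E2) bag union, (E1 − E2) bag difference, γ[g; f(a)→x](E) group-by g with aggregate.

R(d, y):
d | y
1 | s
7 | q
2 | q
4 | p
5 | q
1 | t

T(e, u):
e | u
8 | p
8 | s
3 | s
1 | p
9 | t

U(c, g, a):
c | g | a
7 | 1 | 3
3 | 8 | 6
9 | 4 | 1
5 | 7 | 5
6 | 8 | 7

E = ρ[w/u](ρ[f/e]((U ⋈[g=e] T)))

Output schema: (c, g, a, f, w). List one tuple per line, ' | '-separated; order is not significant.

Stepwise |·|:
  U → 5
  T → 5
  (U ⋈[g=e] T) → 5
  ρ[f/e]((U ⋈[g=e] T)) → 5
  ρ[w/u](ρ[f/e]((U ⋈[g=e] T))) → 5

== RESULT ==
c | g | a | f | w
3 | 8 | 6 | 8 | p
3 | 8 | 6 | 8 | s
6 | 8 | 7 | 8 | p
6 | 8 | 7 | 8 | s
7 | 1 | 3 | 1 | p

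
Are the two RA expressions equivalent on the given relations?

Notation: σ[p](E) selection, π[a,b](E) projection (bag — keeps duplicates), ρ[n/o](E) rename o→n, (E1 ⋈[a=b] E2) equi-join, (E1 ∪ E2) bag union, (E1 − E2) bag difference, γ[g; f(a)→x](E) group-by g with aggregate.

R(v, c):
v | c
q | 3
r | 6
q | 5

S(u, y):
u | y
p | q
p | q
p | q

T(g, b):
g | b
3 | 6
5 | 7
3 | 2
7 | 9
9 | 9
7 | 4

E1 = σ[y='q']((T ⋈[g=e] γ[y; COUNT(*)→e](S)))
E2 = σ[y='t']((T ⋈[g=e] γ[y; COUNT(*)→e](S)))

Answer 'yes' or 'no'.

E1 stepwise |·|:
  T → 6
  S → 3
  γ[y; COUNT(*)→e](S) → 1
  (T ⋈[g=e] γ[y; COUNT(*)→e](S)) → 2
  σ[y='q']((T ⋈[g=e] γ[y; COUNT(*)→e](S))) → 2
E2 stepwise |·|:
  T → 6
  S → 3
  γ[y; COUNT(*)→e](S) → 1
  (T ⋈[g=e] γ[y; COUNT(*)→e](S)) → 2
  σ[y='t']((T ⋈[g=e] γ[y; COUNT(*)→e](S))) → 0

E1 result:
g | b | y | e
3 | 2 | q | 3
3 | 6 | q | 3
E2 result:
g | b | y | e
(0 rows)
Witness: (3, 6, 'q', 3) appears 1× in E1 but 0× in E2.

no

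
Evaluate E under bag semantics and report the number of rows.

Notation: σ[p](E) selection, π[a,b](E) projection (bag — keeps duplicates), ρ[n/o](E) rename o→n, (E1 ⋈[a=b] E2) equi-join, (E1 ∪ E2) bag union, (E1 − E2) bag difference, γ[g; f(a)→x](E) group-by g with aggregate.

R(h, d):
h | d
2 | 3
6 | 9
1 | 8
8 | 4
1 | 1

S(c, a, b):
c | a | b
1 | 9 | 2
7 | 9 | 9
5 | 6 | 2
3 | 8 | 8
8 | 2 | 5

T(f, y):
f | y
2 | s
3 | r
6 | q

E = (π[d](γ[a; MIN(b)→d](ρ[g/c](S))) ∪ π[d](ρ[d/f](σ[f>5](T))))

Subexpression sizes:
  S → 5
  ρ[g/c](S) → 5
  γ[a; MIN(b)→d](ρ[g/c](S)) → 4
  π[d](γ[a; MIN(b)→d](ρ[g/c](S))) → 4
  T → 3
  σ[f>5](T) → 1
  ρ[d/f](σ[f>5](T)) → 1
  π[d](ρ[d/f](σ[f>5](T))) → 1
  (π[d](γ[a; MIN(b)→d](ρ[g/c](S))) ∪ π[d](ρ[d/f](σ[f>5](T)))) → 5

|E| = 5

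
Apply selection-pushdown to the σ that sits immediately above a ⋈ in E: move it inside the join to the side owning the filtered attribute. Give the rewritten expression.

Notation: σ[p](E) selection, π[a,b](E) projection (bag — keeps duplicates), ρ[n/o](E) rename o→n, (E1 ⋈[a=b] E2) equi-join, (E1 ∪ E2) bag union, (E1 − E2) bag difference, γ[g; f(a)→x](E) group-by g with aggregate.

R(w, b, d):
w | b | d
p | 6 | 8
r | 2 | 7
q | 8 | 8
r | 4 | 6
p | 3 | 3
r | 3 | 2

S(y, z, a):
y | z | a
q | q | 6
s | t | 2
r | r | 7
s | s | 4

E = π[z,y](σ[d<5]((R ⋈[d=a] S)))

σ filters on d, owned by the left side.
E' = π[z,y]((σ[d<5](R) ⋈[d=a] S))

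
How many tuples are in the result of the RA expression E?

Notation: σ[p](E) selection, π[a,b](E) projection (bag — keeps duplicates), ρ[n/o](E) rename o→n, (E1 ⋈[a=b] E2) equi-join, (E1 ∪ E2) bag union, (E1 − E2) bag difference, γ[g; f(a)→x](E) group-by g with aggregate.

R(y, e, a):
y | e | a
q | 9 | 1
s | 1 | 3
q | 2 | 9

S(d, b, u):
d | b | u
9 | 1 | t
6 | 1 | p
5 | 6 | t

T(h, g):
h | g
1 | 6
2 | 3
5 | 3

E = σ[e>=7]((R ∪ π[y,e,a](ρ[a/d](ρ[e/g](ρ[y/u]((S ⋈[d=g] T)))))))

Row counts bottom-up:
  R → 3
  S → 3
  T → 3
  (S ⋈[d=g] T) → 1
  ρ[y/u]((S ⋈[d=g] T)) → 1
  ρ[e/g](ρ[y/u]((S ⋈[d=g] T))) → 1
  ρ[a/d](ρ[e/g](ρ[y/u]((S ⋈[d=g] T)))) → 1
  π[y,e,a](ρ[a/d](ρ[e/g](ρ[y/u]((S ⋈[d=g] T))))) → 1
  (R ∪ π[y,e,a](ρ[a/d](ρ[e/g](ρ[y/u]((S ⋈[d=g] T)))))) → 4
  σ[e>=7]((R ∪ π[y,e,a](ρ[a/d](ρ[e/g](ρ[y/u]((S ⋈[d=g] T))))))) → 1

|E| = 1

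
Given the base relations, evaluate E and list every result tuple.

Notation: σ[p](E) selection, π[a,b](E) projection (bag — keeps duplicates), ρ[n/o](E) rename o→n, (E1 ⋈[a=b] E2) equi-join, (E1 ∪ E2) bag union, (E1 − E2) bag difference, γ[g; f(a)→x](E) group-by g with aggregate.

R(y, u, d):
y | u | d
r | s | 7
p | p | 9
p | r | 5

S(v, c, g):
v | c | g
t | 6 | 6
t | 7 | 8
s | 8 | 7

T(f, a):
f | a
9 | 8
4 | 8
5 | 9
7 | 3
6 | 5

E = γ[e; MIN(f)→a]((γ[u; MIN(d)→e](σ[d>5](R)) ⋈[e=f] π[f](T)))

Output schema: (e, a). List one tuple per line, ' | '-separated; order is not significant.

Per-node cardinality:
  R → 3
  σ[d>5](R) → 2
  γ[u; MIN(d)→e](σ[d>5](R)) → 2
  T → 5
  π[f](T) → 5
  (γ[u; MIN(d)→e](σ[d>5](R)) ⋈[e=f] π[f](T)) → 2
  γ[e; MIN(f)→a]((γ[u; MIN(d)→e](σ[d>5](R)) ⋈[e=f] π[f](T))) → 2

== RESULT ==
e | a
7 | 7
9 | 9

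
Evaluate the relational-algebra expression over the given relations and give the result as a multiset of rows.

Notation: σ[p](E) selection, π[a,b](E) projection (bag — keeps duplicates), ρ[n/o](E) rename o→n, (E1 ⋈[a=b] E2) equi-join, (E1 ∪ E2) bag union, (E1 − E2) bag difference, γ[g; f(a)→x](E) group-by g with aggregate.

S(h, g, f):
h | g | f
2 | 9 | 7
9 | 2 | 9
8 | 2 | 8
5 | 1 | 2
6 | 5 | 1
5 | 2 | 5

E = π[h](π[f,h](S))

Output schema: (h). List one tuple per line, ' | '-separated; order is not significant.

Stepwise |·|:
  S → 6
  π[f,h](S) → 6
  π[h](π[f,h](S)) → 6

== RESULT ==
h
2
5
5
6
8
9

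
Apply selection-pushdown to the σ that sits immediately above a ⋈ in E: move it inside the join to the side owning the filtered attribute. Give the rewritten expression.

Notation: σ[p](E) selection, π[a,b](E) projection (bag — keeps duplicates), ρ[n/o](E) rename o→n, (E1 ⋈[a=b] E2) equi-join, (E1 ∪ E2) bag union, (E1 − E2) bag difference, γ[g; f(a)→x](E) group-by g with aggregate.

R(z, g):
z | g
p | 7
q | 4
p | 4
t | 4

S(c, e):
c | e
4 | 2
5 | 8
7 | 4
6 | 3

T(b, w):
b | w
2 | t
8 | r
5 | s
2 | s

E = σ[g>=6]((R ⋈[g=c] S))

σ filters on g, owned by the left side.
E' = (σ[g>=6](R) ⋈[g=c] S)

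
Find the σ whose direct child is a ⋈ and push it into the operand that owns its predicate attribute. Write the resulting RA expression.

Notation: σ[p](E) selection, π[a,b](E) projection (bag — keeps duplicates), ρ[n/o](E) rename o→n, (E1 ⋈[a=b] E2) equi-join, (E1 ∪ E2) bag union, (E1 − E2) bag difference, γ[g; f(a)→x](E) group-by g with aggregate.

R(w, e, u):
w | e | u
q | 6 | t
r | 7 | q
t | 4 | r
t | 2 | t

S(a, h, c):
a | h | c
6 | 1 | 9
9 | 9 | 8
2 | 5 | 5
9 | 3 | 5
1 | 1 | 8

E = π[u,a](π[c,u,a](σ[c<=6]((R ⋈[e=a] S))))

σ filters on c, owned by the right side.
E' = π[u,a](π[c,u,a]((R ⋈[e=a] σ[c<=6](S))))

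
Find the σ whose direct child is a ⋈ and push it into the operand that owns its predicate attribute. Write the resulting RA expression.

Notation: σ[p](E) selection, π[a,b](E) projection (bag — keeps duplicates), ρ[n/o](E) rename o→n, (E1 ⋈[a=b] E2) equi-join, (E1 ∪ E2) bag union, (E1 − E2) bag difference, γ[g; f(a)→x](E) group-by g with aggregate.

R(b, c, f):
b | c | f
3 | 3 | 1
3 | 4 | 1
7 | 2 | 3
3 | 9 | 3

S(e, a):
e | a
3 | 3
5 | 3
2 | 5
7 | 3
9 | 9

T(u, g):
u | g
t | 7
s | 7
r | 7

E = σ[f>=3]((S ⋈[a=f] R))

σ filters on f, owned by the right side.
E' = (S ⋈[a=f] σ[f>=3](R))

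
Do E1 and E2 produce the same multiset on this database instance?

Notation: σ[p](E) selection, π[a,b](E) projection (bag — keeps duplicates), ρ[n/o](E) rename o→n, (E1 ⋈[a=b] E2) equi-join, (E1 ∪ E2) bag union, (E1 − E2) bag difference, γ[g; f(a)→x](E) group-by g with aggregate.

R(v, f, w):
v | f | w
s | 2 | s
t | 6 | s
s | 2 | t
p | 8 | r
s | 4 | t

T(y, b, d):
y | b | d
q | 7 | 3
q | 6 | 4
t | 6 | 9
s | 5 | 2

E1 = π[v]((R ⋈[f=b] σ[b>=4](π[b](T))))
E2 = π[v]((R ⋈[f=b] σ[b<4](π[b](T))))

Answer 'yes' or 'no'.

E1 stepwise |·|:
  R → 5
  T → 4
  π[b](T) → 4
  σ[b>=4](π[b](T)) → 4
  (R ⋈[f=b] σ[b>=4](π[b](T))) → 2
  π[v]((R ⋈[f=b] σ[b>=4](π[b](T)))) → 2
E2 stepwise |·|:
  R → 5
  T → 4
  π[b](T) → 4
  σ[b<4](π[b](T)) → 0
  (R ⋈[f=b] σ[b<4](π[b](T))) → 0
  π[v]((R ⋈[f=b] σ[b<4](π[b](T)))) → 0

E1 result:
v
t
t
E2 result:
v
(0 rows)
Witness: ('t',) appears 2× in E1 but 0× in E2.

no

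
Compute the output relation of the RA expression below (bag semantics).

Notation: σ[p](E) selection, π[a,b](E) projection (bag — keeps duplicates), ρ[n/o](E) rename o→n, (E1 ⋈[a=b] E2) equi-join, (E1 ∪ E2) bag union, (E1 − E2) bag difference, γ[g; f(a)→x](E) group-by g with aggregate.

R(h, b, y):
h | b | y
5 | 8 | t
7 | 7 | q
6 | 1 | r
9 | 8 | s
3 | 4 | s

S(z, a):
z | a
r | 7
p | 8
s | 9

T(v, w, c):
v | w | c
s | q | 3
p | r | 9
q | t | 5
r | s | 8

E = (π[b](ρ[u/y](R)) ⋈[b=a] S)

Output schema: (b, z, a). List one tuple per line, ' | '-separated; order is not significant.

Stepwise |·|:
  R → 5
  ρ[u/y](R) → 5
  π[b](ρ[u/y](R)) → 5
  S → 3
  (π[b](ρ[u/y](R)) ⋈[b=a] S) → 3

== RESULT ==
b | z | a
7 | r | 7
8 | p | 8
8 | p | 8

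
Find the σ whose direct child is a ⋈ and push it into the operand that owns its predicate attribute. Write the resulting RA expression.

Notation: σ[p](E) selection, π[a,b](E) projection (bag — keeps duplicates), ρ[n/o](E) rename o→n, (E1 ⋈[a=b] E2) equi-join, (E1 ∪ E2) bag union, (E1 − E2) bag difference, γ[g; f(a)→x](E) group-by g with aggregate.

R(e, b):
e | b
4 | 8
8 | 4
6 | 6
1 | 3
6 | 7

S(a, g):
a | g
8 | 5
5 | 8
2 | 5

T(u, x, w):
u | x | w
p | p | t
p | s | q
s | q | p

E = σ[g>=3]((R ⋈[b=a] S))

σ filters on g, owned by the right side.
E' = (R ⋈[b=a] σ[g>=3](S))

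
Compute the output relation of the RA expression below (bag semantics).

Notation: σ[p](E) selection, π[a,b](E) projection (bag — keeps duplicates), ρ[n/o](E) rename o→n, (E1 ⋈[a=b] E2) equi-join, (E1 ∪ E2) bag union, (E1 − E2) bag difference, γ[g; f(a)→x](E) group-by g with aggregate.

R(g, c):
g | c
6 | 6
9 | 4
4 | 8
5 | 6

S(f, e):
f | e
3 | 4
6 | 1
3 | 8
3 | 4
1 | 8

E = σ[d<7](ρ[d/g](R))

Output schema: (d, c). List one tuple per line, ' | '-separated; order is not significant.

Subexpression sizes:
  R → 4
  ρ[d/g](R) → 4
  σ[d<7](ρ[d/g](R)) → 3

== RESULT ==
d | c
4 | 8
5 | 6
6 | 6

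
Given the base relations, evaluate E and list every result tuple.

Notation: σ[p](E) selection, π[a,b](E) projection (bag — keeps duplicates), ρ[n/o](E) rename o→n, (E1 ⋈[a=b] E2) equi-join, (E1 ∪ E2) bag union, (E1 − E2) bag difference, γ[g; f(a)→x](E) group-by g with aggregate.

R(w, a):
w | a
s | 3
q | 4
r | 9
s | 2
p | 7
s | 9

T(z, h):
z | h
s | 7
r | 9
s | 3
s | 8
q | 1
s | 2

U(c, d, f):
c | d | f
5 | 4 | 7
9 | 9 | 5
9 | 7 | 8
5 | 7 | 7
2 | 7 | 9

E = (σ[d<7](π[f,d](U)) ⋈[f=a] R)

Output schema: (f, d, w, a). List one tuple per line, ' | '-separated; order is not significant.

Subexpression sizes:
  U → 5
  π[f,d](U) → 5
  σ[d<7](π[f,d](U)) → 1
  R → 6
  (σ[d<7](π[f,d](U)) ⋈[f=a] R) → 1

== RESULT ==
f | d | w | a
7 | 4 | p | 7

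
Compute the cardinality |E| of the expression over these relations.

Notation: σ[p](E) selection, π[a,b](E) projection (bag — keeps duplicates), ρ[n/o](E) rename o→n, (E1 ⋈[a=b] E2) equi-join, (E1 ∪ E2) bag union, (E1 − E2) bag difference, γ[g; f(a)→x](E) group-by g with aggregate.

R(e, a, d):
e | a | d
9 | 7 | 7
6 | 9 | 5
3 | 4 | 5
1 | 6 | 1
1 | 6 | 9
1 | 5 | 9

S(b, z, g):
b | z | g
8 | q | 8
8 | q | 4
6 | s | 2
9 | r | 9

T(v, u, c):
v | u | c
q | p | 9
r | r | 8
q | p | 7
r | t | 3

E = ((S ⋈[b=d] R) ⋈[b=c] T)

Stepwise |·|:
  S → 4
  R → 6
  (S ⋈[b=d] R) → 2
  T → 4
  ((S ⋈[b=d] R) ⋈[b=c] T) → 2

|E| = 2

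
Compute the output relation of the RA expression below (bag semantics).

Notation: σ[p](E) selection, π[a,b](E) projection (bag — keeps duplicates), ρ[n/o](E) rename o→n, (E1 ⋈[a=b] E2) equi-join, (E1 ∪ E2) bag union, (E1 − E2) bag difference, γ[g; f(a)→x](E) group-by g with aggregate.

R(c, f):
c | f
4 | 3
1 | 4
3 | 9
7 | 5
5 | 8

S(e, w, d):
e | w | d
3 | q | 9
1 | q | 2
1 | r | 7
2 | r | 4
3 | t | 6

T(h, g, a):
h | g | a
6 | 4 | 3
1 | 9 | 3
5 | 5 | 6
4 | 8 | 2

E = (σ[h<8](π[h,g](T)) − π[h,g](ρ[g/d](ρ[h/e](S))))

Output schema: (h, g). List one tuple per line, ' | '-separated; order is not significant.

Row counts bottom-up:
  T → 4
  π[h,g](T) → 4
  σ[h<8](π[h,g](T)) → 4
  S → 5
  ρ[h/e](S) → 5
  ρ[g/d](ρ[h/e](S)) → 5
  π[h,g](ρ[g/d](ρ[h/e](S))) → 5
  (σ[h<8](π[h,g](T)) − π[h,g](ρ[g/d](ρ[h/e](S)))) → 4

== RESULT ==
h | g
1 | 9
4 | 8
5 | 5
6 | 4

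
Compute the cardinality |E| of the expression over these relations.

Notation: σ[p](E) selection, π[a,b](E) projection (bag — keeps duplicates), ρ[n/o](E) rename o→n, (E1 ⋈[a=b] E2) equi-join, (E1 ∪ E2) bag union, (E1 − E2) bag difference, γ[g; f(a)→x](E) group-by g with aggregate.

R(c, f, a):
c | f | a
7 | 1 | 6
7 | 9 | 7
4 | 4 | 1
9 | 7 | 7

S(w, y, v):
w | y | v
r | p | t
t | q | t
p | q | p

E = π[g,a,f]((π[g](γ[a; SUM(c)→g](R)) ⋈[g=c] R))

Per-node cardinality:
  R → 4
  γ[a; SUM(c)→g](R) → 3
  π[g](γ[a; SUM(c)→g](R)) → 3
  R → 4
  (π[g](γ[a; SUM(c)→g](R)) ⋈[g=c] R) → 3
  π[g,a,f]((π[g](γ[a; SUM(c)→g](R)) ⋈[g=c] R)) → 3

|E| = 3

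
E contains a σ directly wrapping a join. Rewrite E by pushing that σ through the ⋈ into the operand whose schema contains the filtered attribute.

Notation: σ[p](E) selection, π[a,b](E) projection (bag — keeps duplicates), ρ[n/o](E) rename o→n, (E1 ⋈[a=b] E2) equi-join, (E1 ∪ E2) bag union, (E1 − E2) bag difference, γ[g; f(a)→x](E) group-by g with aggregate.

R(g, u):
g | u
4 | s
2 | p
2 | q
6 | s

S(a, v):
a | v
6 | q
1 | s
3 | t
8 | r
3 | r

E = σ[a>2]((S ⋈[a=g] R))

σ filters on a, owned by the left side.
E' = (σ[a>2](S) ⋈[a=g] R)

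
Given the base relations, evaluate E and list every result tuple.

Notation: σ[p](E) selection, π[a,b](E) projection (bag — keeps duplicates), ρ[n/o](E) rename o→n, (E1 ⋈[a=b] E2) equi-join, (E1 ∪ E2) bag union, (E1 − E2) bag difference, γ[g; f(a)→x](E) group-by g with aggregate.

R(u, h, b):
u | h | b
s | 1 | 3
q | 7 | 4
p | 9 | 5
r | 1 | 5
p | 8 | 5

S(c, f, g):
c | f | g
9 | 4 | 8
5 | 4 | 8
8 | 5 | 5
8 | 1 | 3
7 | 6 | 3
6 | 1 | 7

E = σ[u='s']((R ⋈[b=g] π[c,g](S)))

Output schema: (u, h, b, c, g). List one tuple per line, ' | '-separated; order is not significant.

Subexpression sizes:
  R → 5
  S → 6
  π[c,g](S) → 6
  (R ⋈[b=g] π[c,g](S)) → 5
  σ[u='s']((R ⋈[b=g] π[c,g](S))) → 2

== RESULT ==
u | h | b | c | g
s | 1 | 3 | 7 | 3
s | 1 | 3 | 8 | 3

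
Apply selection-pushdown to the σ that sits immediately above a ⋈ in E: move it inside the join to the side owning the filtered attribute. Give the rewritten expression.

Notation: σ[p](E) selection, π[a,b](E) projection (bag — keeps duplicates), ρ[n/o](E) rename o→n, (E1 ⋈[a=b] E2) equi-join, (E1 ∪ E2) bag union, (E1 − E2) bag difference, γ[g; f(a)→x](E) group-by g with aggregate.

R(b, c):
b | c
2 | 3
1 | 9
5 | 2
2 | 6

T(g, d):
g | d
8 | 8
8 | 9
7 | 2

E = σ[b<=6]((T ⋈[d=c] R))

σ filters on b, owned by the right side.
E' = (T ⋈[d=c] σ[b<=6](R))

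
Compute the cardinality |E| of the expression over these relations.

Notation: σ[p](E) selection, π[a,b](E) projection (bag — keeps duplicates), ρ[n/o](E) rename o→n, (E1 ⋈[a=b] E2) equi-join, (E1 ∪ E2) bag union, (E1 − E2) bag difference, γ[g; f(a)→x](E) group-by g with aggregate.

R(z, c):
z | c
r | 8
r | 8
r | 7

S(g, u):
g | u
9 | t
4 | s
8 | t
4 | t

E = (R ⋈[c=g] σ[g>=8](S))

Stepwise |·|:
  R → 3
  S → 4
  σ[g>=8](S) → 2
  (R ⋈[c=g] σ[g>=8](S)) → 2

|E| = 2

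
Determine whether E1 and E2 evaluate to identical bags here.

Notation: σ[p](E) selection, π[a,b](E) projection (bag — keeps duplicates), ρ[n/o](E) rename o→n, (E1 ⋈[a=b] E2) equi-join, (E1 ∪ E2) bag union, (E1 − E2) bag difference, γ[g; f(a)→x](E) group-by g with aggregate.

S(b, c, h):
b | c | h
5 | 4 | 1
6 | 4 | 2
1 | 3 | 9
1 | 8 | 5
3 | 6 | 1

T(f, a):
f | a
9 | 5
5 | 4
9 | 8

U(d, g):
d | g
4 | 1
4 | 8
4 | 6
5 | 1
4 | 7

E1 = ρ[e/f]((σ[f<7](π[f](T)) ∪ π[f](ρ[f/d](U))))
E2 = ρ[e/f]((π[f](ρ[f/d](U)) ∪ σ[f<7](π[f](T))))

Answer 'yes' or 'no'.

E1 per-node cardinality:
  T → 3
  π[f](T) → 3
  σ[f<7](π[f](T)) → 1
  U → 5
  ρ[f/d](U) → 5
  π[f](ρ[f/d](U)) → 5
  (σ[f<7](π[f](T)) ∪ π[f](ρ[f/d](U))) → 6
  ρ[e/f]((σ[f<7](π[f](T)) ∪ π[f](ρ[f/d](U)))) → 6
E2 per-node cardinality:
  U → 5
  ρ[f/d](U) → 5
  π[f](ρ[f/d](U)) → 5
  T → 3
  π[f](T) → 3
  σ[f<7](π[f](T)) → 1
  (π[f](ρ[f/d](U)) ∪ σ[f<7](π[f](T))) → 6
  ρ[e/f]((π[f](ρ[f/d](U)) ∪ σ[f<7](π[f](T)))) → 6

E1 and E2 produce the same multiset:
e
4
4
4
4
5
5

yes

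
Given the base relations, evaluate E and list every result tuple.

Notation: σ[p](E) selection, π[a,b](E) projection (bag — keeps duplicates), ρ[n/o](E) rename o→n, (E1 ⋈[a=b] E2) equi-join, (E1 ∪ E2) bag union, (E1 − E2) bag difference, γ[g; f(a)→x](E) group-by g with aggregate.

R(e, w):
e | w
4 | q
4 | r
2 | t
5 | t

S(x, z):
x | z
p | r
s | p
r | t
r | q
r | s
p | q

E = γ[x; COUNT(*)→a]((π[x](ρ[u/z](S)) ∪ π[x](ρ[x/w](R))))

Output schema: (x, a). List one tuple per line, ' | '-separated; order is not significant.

Per-node cardinality:
  S → 6
  ρ[u/z](S) → 6
  π[x](ρ[u/z](S)) → 6
  R → 4
  ρ[x/w](R) → 4
  π[x](ρ[x/w](R)) → 4
  (π[x](ρ[u/z](S)) ∪ π[x](ρ[x/w](R))) → 10
  γ[x; COUNT(*)→a]((π[x](ρ[u/z](S)) ∪ π[x](ρ[x/w](R)))) → 5

== RESULT ==
x | a
p | 2
q | 1
r | 4
s | 1
t | 2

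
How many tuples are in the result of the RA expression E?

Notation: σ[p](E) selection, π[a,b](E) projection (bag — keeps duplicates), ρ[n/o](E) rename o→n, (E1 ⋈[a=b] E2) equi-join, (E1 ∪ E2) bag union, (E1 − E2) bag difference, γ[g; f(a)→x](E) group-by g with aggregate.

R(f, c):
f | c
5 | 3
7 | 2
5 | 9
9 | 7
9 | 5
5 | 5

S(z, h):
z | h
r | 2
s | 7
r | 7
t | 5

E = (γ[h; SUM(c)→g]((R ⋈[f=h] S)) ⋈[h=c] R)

Row counts bottom-up:
  R → 6
  S → 4
  (R ⋈[f=h] S) → 5
  γ[h; SUM(c)→g]((R ⋈[f=h] S)) → 2
  R → 6
  (γ[h; SUM(c)→g]((R ⋈[f=h] S)) ⋈[h=c] R) → 3

|E| = 3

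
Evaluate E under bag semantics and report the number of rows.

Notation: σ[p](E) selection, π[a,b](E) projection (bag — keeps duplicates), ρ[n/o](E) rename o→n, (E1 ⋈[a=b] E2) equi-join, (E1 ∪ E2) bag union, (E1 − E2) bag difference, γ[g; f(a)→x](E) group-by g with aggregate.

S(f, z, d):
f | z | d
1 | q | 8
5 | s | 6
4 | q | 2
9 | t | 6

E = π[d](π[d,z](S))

Stepwise |·|:
  S → 4
  π[d,z](S) → 4
  π[d](π[d,z](S)) → 4

|E| = 4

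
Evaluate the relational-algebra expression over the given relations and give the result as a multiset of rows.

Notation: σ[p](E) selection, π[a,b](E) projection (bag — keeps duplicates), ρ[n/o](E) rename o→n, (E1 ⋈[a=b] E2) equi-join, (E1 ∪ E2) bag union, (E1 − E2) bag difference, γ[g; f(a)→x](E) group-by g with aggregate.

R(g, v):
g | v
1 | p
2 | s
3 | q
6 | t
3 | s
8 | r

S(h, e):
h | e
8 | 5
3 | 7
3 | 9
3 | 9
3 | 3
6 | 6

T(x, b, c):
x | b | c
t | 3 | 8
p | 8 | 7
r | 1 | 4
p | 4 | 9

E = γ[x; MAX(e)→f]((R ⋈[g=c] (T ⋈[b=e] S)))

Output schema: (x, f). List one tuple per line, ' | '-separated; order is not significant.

Subexpression sizes:
  R → 6
  T → 4
  S → 6
  (T ⋈[b=e] S) → 1
  (R ⋈[g=c] (T ⋈[b=e] S)) → 1
  γ[x; MAX(e)→f]((R ⋈[g=c] (T ⋈[b=e] S))) → 1

== RESULT ==
x | f
t | 3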